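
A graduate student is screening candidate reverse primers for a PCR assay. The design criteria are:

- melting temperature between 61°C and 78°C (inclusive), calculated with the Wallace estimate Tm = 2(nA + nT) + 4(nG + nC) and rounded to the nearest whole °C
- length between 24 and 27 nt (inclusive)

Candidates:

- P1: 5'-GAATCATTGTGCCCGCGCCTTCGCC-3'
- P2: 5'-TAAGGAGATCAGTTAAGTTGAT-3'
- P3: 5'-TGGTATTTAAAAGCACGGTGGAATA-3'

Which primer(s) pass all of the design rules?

P1 (25 nt, A=3 T=6 G=6 C=10): Tm = 2·9 + 4·16 = 82°C, outside 61–78°C ✗; length 25 ✓ — fails.
P2 (22 nt, A=8 T=7 G=6 C=1): Tm = 2·15 + 4·7 = 58°C, outside 61–78°C ✗; length 22, outside 24–27 ✗ — fails.
P3 (25 nt, A=9 T=7 G=7 C=2): Tm = 2·16 + 4·9 = 68°C ✓; length 25 ✓ — passes.

P3 only.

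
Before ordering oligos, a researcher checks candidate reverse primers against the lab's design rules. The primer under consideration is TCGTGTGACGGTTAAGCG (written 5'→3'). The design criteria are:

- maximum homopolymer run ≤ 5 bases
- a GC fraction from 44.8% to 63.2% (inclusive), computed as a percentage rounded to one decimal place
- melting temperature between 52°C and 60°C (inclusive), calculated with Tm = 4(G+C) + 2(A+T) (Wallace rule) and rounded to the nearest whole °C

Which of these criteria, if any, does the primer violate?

Base counts: A=3, T=5, G=7, C=3 (length 18).
homopolymer run: longest run = 2 ✓
GC content: GC 10/18 = 55.6% ✓
Tm: Tm = 2·8 + 4·10 = 56°C ✓

Meets all criteria.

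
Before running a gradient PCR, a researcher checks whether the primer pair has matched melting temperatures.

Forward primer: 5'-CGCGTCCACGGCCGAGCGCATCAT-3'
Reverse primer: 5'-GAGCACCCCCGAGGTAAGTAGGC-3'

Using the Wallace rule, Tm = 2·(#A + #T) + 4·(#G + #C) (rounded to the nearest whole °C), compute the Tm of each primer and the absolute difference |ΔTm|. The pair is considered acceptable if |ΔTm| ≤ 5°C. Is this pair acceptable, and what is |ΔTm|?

Forward: A=4 T=3 G=7 C=10 → Tm = 2·7 + 4·17 = 82°C.
Reverse: A=6 T=2 G=8 C=7 → Tm = 2·8 + 4·15 = 76°C.
|ΔTm| = |82 − 76| = 6°C, > 5°C.

|ΔTm| = 6°C; the pair is not acceptable.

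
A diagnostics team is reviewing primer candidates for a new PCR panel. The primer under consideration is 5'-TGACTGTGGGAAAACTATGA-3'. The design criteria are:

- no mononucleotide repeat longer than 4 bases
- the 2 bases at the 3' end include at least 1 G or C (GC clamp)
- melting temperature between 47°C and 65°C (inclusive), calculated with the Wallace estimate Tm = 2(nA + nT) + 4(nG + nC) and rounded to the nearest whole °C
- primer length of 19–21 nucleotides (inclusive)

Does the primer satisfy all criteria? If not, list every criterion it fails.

Base counts: A=7, T=5, G=6, C=2 (length 20).
homopolymer run: longest run = 4 ✓
GC clamp: 3' end GA has 1 G/C ✓
Tm: Tm = 2·12 + 4·8 = 56°C ✓
length: length 20 ✓

Meets all criteria.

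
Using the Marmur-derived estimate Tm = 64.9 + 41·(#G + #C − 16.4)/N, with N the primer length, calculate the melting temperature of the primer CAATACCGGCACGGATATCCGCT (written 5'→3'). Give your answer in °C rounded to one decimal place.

Base counts: A=6, T=4, G=5, C=8; G+C = 13, N = 23.
Tm = 64.9 + 41·(13 − 16.4)/23 = 64.9 + -139.40/23 = 58.8°C.

58.8°C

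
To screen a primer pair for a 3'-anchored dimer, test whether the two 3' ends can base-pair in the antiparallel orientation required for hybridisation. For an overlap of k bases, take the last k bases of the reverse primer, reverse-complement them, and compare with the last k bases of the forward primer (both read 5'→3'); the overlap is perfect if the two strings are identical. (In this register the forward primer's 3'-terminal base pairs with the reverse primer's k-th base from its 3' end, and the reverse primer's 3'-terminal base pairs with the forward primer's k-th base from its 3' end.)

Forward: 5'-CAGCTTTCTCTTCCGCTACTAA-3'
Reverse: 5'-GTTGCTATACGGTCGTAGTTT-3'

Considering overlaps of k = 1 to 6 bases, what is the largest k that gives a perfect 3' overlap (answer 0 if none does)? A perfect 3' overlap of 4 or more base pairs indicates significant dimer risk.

Last 6 bases (5'→3') — forward …TACTAA, reverse …TAGTTT.
Reverse complement of the reverse primer's last 6 bases: AAACTA; its first k bases are the reverse complement of the reverse primer's last k bases, so a perfect k-base overlap needs the forward primer's last k bases to equal them.
Comparing (forward last k vs required): k=1: A vs A ✓; k=2: AA vs AA ✓; k=3: TAA vs AAA ✗; k=4: CTAA vs AAAC ✗; k=5: ACTAA vs AAACT ✗; k=6: TACTAA vs AAACTA ✗.
Perfect overlaps at k = 1, 2; the largest is 2.

Longest perfect overlap: 2 complementary base pairs; below the dimer-risk threshold (threshold 4).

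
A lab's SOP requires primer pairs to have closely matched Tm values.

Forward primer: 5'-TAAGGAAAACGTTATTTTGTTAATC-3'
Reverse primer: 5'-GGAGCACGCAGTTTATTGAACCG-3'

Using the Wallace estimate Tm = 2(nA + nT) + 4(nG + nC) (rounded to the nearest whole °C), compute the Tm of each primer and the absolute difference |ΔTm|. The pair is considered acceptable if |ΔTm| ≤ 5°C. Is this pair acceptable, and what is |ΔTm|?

|ΔTm| = 8°C; the pair is not acceptable.

Forward: A=9 T=10 G=4 C=2 → Tm = 2·19 + 4·6 = 62°C.
Reverse: A=6 T=5 G=7 C=5 → Tm = 2·11 + 4·12 = 70°C.
|ΔTm| = |62 − 70| = 8°C, > 5°C.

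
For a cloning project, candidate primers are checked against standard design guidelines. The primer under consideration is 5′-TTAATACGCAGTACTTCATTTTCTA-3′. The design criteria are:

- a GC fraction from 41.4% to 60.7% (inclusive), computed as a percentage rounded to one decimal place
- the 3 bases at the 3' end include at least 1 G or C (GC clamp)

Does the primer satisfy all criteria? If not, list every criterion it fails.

Base counts: A=7, T=11, G=2, C=5 (length 25).
GC content: GC 7/25 = 28.0%, outside 41.4–60.7% ✗
GC clamp: 3' end CTA has 1 G/C ✓

Fails: GC content.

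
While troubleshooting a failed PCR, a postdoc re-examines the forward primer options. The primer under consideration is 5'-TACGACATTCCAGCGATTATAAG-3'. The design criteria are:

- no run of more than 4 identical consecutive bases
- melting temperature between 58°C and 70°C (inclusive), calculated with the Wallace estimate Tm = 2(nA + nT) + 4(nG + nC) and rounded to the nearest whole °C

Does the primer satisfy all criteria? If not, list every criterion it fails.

Base counts: A=8, T=6, G=4, C=5 (length 23).
homopolymer run: longest run = 2 ✓
Tm: Tm = 2·14 + 4·9 = 64°C ✓

Meets all criteria.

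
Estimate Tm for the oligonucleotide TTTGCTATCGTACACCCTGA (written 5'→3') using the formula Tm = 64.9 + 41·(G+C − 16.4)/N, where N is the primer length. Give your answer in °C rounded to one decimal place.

Base counts: A=4, T=7, G=3, C=6; G+C = 9, N = 20.
Tm = 64.9 + 41·(9 − 16.4)/20 = 64.9 + -303.40/20 = 49.7°C.

49.7°C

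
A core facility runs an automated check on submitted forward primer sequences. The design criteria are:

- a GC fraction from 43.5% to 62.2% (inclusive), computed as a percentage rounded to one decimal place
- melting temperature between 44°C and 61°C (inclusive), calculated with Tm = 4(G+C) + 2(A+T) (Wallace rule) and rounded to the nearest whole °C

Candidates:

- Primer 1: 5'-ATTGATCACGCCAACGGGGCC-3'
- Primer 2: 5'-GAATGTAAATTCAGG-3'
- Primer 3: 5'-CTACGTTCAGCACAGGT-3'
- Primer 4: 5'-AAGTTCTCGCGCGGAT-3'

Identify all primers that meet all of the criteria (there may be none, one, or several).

Primer 3 and Primer 4.

Primer 1 (21 nt, A=5 T=3 G=6 C=7): GC 13/21 = 61.9% ✓; Tm = 2·8 + 4·13 = 68°C, outside 44–61°C ✗ — fails.
Primer 2 (15 nt, A=6 T=4 G=4 C=1): GC 5/15 = 33.3%, outside 43.5–62.2% ✗; Tm = 2·10 + 4·5 = 40°C, outside 44–61°C ✗ — fails.
Primer 3 (17 nt, A=4 T=4 G=4 C=5): GC 9/17 = 52.9% ✓; Tm = 2·8 + 4·9 = 52°C ✓ — passes.
Primer 4 (16 nt, A=3 T=4 G=5 C=4): GC 9/16 = 56.3% ✓; Tm = 2·7 + 4·9 = 50°C ✓ — passes.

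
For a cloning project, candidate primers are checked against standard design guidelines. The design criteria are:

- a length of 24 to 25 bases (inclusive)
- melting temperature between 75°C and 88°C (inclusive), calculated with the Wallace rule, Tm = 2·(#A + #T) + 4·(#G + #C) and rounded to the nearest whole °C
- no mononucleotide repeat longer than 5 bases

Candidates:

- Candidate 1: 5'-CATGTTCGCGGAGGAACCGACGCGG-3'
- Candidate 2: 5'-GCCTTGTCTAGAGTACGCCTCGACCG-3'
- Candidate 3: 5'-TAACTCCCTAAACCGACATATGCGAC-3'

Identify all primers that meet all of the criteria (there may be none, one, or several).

Candidate 1 only.

Candidate 1 (25 nt, A=5 T=3 G=10 C=7): length 25 ✓; Tm = 2·8 + 4·17 = 84°C ✓; longest run = 2 ✓ — passes.
Candidate 2 (26 nt, A=4 T=6 G=7 C=9): length 26, outside 24–25 ✗; Tm = 2·10 + 4·16 = 84°C ✓; longest run = 2 ✓ — fails.
Candidate 3 (26 nt, A=9 T=5 G=3 C=9): length 26, outside 24–25 ✗; Tm = 2·14 + 4·12 = 76°C ✓; longest run = 3 ✓ — fails.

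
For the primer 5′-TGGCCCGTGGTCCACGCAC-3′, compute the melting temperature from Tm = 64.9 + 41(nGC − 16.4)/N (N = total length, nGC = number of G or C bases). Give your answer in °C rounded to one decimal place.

Base counts: A=2, T=3, G=6, C=8; G+C = 14, N = 19.
Tm = 64.9 + 41·(14 − 16.4)/19 = 64.9 + -98.40/19 = 59.7°C.

59.7°C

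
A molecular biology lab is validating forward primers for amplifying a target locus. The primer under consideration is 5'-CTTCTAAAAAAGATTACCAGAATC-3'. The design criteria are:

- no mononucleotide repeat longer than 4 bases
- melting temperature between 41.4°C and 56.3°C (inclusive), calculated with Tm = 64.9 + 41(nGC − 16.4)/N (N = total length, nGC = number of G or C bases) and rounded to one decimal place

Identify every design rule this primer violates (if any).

Fails: homopolymer run.

Base counts: A=11, T=6, G=2, C=5 (length 24).
homopolymer run: longest run = 6, exceeds 4 ✗
Tm: Tm = 64.9 + 41·(7 − 16.4)/24 = 48.8°C ✓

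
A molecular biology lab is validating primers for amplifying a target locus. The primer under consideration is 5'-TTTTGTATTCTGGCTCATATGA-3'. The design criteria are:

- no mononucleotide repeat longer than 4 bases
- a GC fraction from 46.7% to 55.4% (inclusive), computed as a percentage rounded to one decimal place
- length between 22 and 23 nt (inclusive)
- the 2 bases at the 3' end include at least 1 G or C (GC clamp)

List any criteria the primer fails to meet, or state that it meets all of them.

Fails: GC content.

Base counts: A=4, T=11, G=4, C=3 (length 22).
homopolymer run: longest run = 4 ✓
GC content: GC 7/22 = 31.8%, outside 46.7–55.4% ✗
length: length 22 ✓
GC clamp: 3' end GA has 1 G/C ✓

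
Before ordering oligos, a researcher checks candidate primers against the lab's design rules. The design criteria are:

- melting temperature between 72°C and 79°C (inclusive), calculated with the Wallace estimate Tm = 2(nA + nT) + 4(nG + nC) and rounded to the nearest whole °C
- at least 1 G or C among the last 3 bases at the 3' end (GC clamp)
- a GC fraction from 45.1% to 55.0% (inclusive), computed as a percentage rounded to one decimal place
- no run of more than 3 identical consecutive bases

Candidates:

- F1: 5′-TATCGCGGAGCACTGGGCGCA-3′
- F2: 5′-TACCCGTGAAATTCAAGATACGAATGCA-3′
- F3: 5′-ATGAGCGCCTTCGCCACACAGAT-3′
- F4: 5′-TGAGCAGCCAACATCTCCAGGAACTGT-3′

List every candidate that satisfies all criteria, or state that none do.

F1 (21 nt, A=4 T=3 G=8 C=6): Tm = 2·7 + 4·14 = 70°C, outside 72–79°C ✗; 3' end GCA has 2 G/C ✓; GC 14/21 = 66.7%, outside 45.1–55.0% ✗; longest run = 3 ✓ — fails.
F2 (28 nt, A=11 T=6 G=5 C=6): Tm = 2·17 + 4·11 = 78°C ✓; 3' end GCA has 2 G/C ✓; GC 11/28 = 39.3%, outside 45.1–55.0% ✗; longest run = 3 ✓ — fails.
F3 (23 nt, A=6 T=4 G=5 C=8): Tm = 2·10 + 4·13 = 72°C ✓; 3' end GAT has 1 G/C ✓; GC 13/23 = 56.5%, outside 45.1–55.0% ✗; longest run = 2 ✓ — fails.
F4 (27 nt, A=8 T=5 G=6 C=8): Tm = 2·13 + 4·14 = 82°C, outside 72–79°C ✗; 3' end TGT has 1 G/C ✓; GC 14/27 = 51.9% ✓; longest run = 2 ✓ — fails.

None of the candidates satisfy all criteria.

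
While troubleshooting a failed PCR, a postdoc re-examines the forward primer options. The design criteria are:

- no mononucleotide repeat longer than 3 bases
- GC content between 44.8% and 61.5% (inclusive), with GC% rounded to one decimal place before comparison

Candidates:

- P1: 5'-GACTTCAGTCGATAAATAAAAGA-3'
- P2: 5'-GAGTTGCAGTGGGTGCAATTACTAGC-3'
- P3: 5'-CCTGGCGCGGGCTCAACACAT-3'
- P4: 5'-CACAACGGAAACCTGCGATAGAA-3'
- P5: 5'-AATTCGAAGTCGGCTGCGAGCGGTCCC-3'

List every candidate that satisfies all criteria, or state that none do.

P2 and P4.

P1 (23 nt, A=11 T=5 G=4 C=3): longest run = 4, exceeds 3 ✗; GC 7/23 = 30.4%, outside 44.8–61.5% ✗ — fails.
P2 (26 nt, A=6 T=7 G=9 C=4): longest run = 3 ✓; GC 13/26 = 50.0% ✓ — passes.
P3 (21 nt, A=4 T=3 G=6 C=8): longest run = 3 ✓; GC 14/21 = 66.7%, outside 44.8–61.5% ✗ — fails.
P4 (23 nt, A=10 T=2 G=5 C=6): longest run = 3 ✓; GC 11/23 = 47.8% ✓ — passes.
P5 (27 nt, A=5 T=5 G=9 C=8): longest run = 3 ✓; GC 17/27 = 63.0%, outside 44.8–61.5% ✗ — fails.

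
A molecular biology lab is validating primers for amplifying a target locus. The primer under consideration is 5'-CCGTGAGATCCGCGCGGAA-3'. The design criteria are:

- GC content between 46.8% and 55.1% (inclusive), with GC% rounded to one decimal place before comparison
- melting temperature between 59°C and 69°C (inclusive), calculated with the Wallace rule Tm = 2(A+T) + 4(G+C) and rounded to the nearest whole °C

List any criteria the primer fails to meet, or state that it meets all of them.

Fails: GC content.

Base counts: A=4, T=2, G=7, C=6 (length 19).
GC content: GC 13/19 = 68.4%, outside 46.8–55.1% ✗
Tm: Tm = 2·6 + 4·13 = 64°C ✓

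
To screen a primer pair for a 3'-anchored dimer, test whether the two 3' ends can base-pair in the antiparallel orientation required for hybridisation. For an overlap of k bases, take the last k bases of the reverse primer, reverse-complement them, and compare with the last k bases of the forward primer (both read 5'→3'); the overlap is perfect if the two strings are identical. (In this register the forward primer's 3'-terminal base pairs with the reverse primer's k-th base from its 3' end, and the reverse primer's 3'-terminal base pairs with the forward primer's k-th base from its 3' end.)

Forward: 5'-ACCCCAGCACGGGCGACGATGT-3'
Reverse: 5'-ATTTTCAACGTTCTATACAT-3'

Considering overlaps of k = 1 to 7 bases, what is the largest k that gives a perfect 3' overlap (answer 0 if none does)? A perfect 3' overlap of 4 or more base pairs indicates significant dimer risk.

Last 7 bases (5'→3') — forward …ACGATGT, reverse …TATACAT.
Reverse complement of the reverse primer's last 7 bases: ATGTATA; its first k bases are the reverse complement of the reverse primer's last k bases, so a perfect k-base overlap needs the forward primer's last k bases to equal them.
Comparing (forward last k vs required): k=1: T vs A ✗; k=2: GT vs AT ✗; k=3: TGT vs ATG ✗; k=4: ATGT vs ATGT ✓; k=5: GATGT vs ATGTA ✗; k=6: CGATGT vs ATGTAT ✗; k=7: ACGATGT vs ATGTATA ✗.
Only k = 4 is perfect, so the longest perfect 3' overlap is 4.

Longest perfect overlap: 4 complementary base pairs; significant dimer risk (threshold 4).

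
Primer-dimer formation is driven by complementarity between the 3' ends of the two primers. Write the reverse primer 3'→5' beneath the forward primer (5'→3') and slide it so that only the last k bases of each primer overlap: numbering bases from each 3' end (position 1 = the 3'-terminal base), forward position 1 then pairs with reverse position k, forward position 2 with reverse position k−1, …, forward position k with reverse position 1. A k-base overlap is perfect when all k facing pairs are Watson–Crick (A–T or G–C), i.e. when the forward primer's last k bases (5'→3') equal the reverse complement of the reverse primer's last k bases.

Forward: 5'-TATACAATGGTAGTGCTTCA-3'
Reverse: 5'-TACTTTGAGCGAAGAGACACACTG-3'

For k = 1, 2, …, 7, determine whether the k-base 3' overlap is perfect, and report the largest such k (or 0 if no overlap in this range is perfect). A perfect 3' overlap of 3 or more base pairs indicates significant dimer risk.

Last 7 bases (5'→3') — forward …TGCTTCA, reverse …CACACTG.
Reverse complement of the reverse primer's last 7 bases: CAGTGTG; its first k bases are the reverse complement of the reverse primer's last k bases, so a perfect k-base overlap needs the forward primer's last k bases to equal them.
Comparing (forward last k vs required): k=1: A vs C ✗; k=2: CA vs CA ✓; k=3: TCA vs CAG ✗; k=4: TTCA vs CAGT ✗; k=5: CTTCA vs CAGTG ✗; k=6: GCTTCA vs CAGTGT ✗; k=7: TGCTTCA vs CAGTGTG ✗.
Only k = 2 is perfect, so the longest perfect 3' overlap is 2.

Longest perfect overlap: 2 complementary base pairs; below the dimer-risk threshold (threshold 3).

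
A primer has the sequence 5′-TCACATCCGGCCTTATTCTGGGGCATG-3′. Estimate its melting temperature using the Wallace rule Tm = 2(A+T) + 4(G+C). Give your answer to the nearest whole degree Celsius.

Base counts: A=4, T=8, G=7, C=8 (length 27).
Tm = 2·(4+8) + 4·(7+8) = 2·12 + 4·15 = 24 + 60 = 84°C.

84°C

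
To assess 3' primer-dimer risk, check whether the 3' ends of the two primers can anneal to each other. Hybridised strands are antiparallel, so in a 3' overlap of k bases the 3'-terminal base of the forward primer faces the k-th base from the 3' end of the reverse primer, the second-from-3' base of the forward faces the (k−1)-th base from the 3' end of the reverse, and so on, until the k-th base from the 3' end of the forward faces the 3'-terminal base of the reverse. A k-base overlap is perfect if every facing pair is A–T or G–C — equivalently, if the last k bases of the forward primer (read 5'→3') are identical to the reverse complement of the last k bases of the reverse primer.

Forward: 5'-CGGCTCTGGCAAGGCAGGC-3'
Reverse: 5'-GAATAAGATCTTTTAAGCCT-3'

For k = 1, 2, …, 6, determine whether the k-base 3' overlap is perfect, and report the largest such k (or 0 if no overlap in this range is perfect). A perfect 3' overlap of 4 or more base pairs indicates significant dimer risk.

Last 6 bases (5'→3') — forward …GCAGGC, reverse …AAGCCT.
Reverse complement of the reverse primer's last 6 bases: AGGCTT; its first k bases are the reverse complement of the reverse primer's last k bases, so a perfect k-base overlap needs the forward primer's last k bases to equal them.
Comparing (forward last k vs required): k=1: C vs A ✗; k=2: GC vs AG ✗; k=3: GGC vs AGG ✗; k=4: AGGC vs AGGC ✓; k=5: CAGGC vs AGGCT ✗; k=6: GCAGGC vs AGGCTT ✗.
Only k = 4 is perfect, so the longest perfect 3' overlap is 4.

Longest perfect overlap: 4 complementary base pairs; significant dimer risk (threshold 4).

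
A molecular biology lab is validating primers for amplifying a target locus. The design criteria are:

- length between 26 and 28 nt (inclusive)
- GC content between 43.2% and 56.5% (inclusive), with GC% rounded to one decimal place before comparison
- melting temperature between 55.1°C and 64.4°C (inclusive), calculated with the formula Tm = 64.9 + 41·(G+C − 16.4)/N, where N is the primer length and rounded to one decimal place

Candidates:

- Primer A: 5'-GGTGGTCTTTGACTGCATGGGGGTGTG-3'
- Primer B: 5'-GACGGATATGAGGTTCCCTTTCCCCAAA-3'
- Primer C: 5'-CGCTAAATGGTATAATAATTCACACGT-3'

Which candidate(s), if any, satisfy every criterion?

Primer B only.

Primer A (27 nt, A=2 T=9 G=13 C=3): length 27 ✓; GC 16/27 = 59.3%, outside 43.2–56.5% ✗; Tm = 64.9 + 41·(16 − 16.4)/27 = 64.3°C ✓ — fails.
Primer B (28 nt, A=7 T=7 G=6 C=8): length 28 ✓; GC 14/28 = 50.0% ✓; Tm = 64.9 + 41·(14 − 16.4)/28 = 61.4°C ✓ — passes.
Primer C (27 nt, A=10 T=8 G=4 C=5): length 27 ✓; GC 9/27 = 33.3%, outside 43.2–56.5% ✗; Tm = 64.9 + 41·(9 − 16.4)/27 = 53.7°C, outside 55.1–64.4°C ✗ — fails.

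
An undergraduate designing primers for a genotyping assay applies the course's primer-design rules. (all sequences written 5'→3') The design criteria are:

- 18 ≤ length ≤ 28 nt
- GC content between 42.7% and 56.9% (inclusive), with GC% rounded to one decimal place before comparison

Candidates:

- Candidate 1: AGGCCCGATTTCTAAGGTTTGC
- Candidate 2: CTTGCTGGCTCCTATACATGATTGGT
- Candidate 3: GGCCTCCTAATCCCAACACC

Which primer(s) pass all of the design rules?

Candidate 1 (22 nt, A=4 T=7 G=6 C=5): length 22 ✓; GC 11/22 = 50.0% ✓ — passes.
Candidate 2 (26 nt, A=4 T=10 G=6 C=6): length 26 ✓; GC 12/26 = 46.2% ✓ — passes.
Candidate 3 (20 nt, A=5 T=3 G=2 C=10): length 20 ✓; GC 12/20 = 60.0%, outside 42.7–56.9% ✗ — fails.

Candidate 1 and Candidate 2.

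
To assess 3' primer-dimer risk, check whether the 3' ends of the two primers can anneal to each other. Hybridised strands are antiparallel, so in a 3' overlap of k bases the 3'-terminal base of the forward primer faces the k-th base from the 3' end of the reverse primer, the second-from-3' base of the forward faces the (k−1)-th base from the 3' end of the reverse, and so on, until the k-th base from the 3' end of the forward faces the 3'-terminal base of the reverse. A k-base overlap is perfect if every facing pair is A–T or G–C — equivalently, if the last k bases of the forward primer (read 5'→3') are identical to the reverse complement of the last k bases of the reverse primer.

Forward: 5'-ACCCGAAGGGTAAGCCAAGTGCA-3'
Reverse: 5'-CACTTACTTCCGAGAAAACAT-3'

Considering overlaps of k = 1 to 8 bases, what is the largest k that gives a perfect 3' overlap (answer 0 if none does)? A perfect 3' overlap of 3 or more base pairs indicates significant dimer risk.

Last 8 bases (5'→3') — forward …CAAGTGCA, reverse …GAAAACAT.
Reverse complement of the reverse primer's last 8 bases: ATGTTTTC; its first k bases are the reverse complement of the reverse primer's last k bases, so a perfect k-base overlap needs the forward primer's last k bases to equal them.
Comparing (forward last k vs required): k=1: A vs A ✓; k=2: CA vs AT ✗; k=3: GCA vs ATG ✗; k=4: TGCA vs ATGT ✗; k=5: GTGCA vs ATGTT ✗; k=6: AGTGCA vs ATGTTT ✗; k=7: AAGTGCA vs ATGTTTT ✗; k=8: CAAGTGCA vs ATGTTTTC ✗.
Only k = 1 is perfect, so the longest perfect 3' overlap is 1.

Longest perfect overlap: 1 complementary base pair; below the dimer-risk threshold (threshold 3).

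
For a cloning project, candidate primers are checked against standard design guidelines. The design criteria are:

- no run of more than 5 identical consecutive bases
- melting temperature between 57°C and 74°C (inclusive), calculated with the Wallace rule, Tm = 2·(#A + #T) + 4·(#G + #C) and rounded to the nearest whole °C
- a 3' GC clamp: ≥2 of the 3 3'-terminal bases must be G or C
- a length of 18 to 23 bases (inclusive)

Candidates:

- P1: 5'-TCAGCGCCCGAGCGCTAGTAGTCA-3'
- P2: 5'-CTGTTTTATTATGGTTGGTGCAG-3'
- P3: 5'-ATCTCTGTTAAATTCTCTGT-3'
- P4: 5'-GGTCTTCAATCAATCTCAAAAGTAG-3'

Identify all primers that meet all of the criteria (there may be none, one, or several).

P2 only.

P1 (24 nt, A=5 T=4 G=7 C=8): longest run = 3 ✓; Tm = 2·9 + 4·15 = 78°C, outside 57–74°C ✗; 3' end TCA has 1 G/C, need ≥2 ✗; length 24, outside 18–23 ✗ — fails.
P2 (23 nt, A=3 T=11 G=7 C=2): longest run = 4 ✓; Tm = 2·14 + 4·9 = 64°C ✓; 3' end CAG has 2 G/C ✓; length 23 ✓ — passes.
P3 (20 nt, A=4 T=10 G=2 C=4): longest run = 3 ✓; Tm = 2·14 + 4·6 = 52°C, outside 57–74°C ✗; 3' end TGT has 1 G/C, need ≥2 ✗; length 20 ✓ — fails.
P4 (25 nt, A=9 T=7 G=4 C=5): longest run = 4 ✓; Tm = 2·16 + 4·9 = 68°C ✓; 3' end TAG has 1 G/C, need ≥2 ✗; length 25, outside 18–23 ✗ — fails.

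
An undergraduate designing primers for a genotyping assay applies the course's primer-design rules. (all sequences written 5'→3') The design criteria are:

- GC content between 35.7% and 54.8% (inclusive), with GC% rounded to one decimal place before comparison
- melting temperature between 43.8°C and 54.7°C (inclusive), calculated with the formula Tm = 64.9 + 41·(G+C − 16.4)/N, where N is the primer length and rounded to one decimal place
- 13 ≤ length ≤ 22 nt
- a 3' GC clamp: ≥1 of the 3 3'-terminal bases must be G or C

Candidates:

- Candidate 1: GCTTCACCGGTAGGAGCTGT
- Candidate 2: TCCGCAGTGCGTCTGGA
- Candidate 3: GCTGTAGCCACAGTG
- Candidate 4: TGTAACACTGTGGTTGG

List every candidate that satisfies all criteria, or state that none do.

Candidate 4 only.

Candidate 1 (20 nt, A=3 T=5 G=7 C=5): GC 12/20 = 60.0%, outside 35.7–54.8% ✗; Tm = 64.9 + 41·(12 − 16.4)/20 = 55.9°C, outside 43.8–54.7°C ✗; length 20 ✓; 3' end TGT has 1 G/C ✓ — fails.
Candidate 2 (17 nt, A=2 T=4 G=6 C=5): GC 11/17 = 64.7%, outside 35.7–54.8% ✗; Tm = 64.9 + 41·(11 − 16.4)/17 = 51.9°C ✓; length 17 ✓; 3' end GGA has 2 G/C ✓ — fails.
Candidate 3 (15 nt, A=3 T=3 G=5 C=4): GC 9/15 = 60.0%, outside 35.7–54.8% ✗; Tm = 64.9 + 41·(9 − 16.4)/15 = 44.7°C ✓; length 15 ✓; 3' end GTG has 2 G/C ✓ — fails.
Candidate 4 (17 nt, A=3 T=6 G=6 C=2): GC 8/17 = 47.1% ✓; Tm = 64.9 + 41·(8 − 16.4)/17 = 44.6°C ✓; length 17 ✓; 3' end TGG has 2 G/C ✓ — passes.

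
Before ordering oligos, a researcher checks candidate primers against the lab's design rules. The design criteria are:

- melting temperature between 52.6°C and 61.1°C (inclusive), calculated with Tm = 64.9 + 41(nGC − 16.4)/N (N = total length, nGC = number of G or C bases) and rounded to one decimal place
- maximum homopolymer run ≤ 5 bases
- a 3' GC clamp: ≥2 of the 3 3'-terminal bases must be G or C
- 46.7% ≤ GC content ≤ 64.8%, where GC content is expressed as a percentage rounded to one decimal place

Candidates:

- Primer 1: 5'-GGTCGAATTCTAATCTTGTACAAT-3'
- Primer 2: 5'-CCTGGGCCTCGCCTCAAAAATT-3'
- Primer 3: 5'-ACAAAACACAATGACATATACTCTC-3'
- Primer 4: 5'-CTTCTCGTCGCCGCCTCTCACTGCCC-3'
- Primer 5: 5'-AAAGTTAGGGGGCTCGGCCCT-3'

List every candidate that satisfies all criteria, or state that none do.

Primer 5 only.

Primer 1 (24 nt, A=7 T=9 G=4 C=4): Tm = 64.9 + 41·(8 − 16.4)/24 = 50.6°C, outside 52.6–61.1°C ✗; longest run = 2 ✓; 3' end AAT has 0 G/C, need ≥2 ✗; GC 8/24 = 33.3%, outside 46.7–64.8% ✗ — fails.
Primer 2 (22 nt, A=5 T=5 G=4 C=8): Tm = 64.9 + 41·(12 − 16.4)/22 = 56.7°C ✓; longest run = 5 ✓; 3' end ATT has 0 G/C, need ≥2 ✗; GC 12/22 = 54.5% ✓ — fails.
Primer 3 (25 nt, A=12 T=5 G=1 C=7): Tm = 64.9 + 41·(8 − 16.4)/25 = 51.1°C, outside 52.6–61.1°C ✗; longest run = 4 ✓; 3' end CTC has 2 G/C ✓; GC 8/25 = 32.0%, outside 46.7–64.8% ✗ — fails.
Primer 4 (26 nt, A=1 T=7 G=4 C=14): Tm = 64.9 + 41·(18 − 16.4)/26 = 67.4°C, outside 52.6–61.1°C ✗; longest run = 3 ✓; 3' end CCC has 3 G/C ✓; GC 18/26 = 69.2%, outside 46.7–64.8% ✗ — fails.
Primer 5 (21 nt, A=4 T=4 G=8 C=5): Tm = 64.9 + 41·(13 − 16.4)/21 = 58.3°C ✓; longest run = 5 ✓; 3' end CCT has 2 G/C ✓; GC 13/21 = 61.9% ✓ — passes.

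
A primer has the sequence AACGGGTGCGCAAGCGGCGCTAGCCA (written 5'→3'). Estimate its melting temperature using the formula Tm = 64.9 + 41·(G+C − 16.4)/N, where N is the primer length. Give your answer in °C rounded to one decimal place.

67.4°C

Base counts: A=6, T=2, G=10, C=8; G+C = 18, N = 26.
Tm = 64.9 + 41·(18 − 16.4)/26 = 64.9 + 65.60/26 = 67.4°C.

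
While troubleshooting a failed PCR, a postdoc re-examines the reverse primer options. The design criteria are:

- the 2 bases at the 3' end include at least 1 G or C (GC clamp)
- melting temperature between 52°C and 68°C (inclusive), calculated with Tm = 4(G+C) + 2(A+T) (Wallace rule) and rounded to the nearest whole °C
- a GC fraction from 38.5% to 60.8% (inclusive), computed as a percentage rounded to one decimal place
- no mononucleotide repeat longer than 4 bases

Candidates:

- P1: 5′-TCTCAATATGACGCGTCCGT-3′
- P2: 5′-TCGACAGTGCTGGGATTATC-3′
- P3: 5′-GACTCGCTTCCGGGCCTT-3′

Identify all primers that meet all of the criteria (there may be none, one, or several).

P1 (20 nt, A=4 T=6 G=4 C=6): 3' end GT has 1 G/C ✓; Tm = 2·10 + 4·10 = 60°C ✓; GC 10/20 = 50.0% ✓; longest run = 2 ✓ — passes.
P2 (20 nt, A=4 T=6 G=6 C=4): 3' end TC has 1 G/C ✓; Tm = 2·10 + 4·10 = 60°C ✓; GC 10/20 = 50.0% ✓; longest run = 3 ✓ — passes.
P3 (18 nt, A=1 T=5 G=5 C=7): 3' end TT has 0 G/C, need ≥1 ✗; Tm = 2·6 + 4·12 = 60°C ✓; GC 12/18 = 66.7%, outside 38.5–60.8% ✗; longest run = 3 ✓ — fails.

P1 and P2.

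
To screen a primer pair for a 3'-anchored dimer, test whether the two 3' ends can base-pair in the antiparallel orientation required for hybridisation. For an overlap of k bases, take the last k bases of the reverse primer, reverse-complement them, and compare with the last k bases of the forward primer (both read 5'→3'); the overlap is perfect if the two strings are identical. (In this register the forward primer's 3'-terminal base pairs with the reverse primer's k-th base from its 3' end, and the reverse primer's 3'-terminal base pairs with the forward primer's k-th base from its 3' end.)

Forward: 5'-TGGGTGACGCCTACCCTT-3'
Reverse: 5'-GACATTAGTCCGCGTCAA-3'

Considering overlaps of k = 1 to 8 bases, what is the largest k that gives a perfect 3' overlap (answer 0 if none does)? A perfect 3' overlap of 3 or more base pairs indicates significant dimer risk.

Longest perfect overlap: 2 complementary base pairs; below the dimer-risk threshold (threshold 3).

Last 8 bases (5'→3') — forward …CTACCCTT, reverse …CGCGTCAA.
Reverse complement of the reverse primer's last 8 bases: TTGACGCG; its first k bases are the reverse complement of the reverse primer's last k bases, so a perfect k-base overlap needs the forward primer's last k bases to equal them.
Comparing (forward last k vs required): k=1: T vs T ✓; k=2: TT vs TT ✓; k=3: CTT vs TTG ✗; k=4: CCTT vs TTGA ✗; k=5: CCCTT vs TTGAC ✗; k=6: ACCCTT vs TTGACG ✗; k=7: TACCCTT vs TTGACGC ✗; k=8: CTACCCTT vs TTGACGCG ✗.
Perfect overlaps at k = 1, 2; the largest is 2.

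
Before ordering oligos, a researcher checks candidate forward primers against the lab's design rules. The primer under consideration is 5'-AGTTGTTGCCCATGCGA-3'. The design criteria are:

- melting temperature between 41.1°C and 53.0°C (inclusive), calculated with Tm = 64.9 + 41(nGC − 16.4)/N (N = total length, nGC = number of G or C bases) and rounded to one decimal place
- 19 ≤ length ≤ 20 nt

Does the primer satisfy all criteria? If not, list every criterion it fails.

Base counts: A=3, T=5, G=5, C=4 (length 17).
Tm: Tm = 64.9 + 41·(9 − 16.4)/17 = 47.1°C ✓
length: length 17, outside 19–20 ✗

Fails: length.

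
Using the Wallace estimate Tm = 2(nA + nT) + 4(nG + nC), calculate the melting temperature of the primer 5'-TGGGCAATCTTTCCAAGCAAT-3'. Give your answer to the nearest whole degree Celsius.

60°C

Base counts: A=6, T=6, G=4, C=5 (length 21).
Tm = 2·(6+6) + 4·(4+5) = 2·12 + 4·9 = 24 + 36 = 60°C.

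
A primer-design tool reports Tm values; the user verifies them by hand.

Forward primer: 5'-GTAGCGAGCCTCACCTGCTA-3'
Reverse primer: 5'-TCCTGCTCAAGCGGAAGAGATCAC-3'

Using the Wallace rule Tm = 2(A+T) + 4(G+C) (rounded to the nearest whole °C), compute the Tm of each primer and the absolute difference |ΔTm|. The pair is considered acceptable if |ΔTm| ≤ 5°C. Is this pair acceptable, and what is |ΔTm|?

|ΔTm| = 10°C; the pair is not acceptable.

Forward: A=4 T=4 G=5 C=7 → Tm = 2·8 + 4·12 = 64°C.
Reverse: A=7 T=4 G=6 C=7 → Tm = 2·11 + 4·13 = 74°C.
|ΔTm| = |64 − 74| = 10°C, > 5°C.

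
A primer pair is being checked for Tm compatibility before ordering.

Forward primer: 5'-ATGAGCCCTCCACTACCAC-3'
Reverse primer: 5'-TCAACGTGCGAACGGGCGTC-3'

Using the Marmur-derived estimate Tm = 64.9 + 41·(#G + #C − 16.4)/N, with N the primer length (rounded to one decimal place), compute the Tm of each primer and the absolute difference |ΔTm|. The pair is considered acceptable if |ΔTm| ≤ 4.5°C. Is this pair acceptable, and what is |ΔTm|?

Forward: G+C = 11, N = 19 → Tm = 64.9 + 41·(11 − 16.4)/19 = 53.2°C.
Reverse: G+C = 13, N = 20 → Tm = 64.9 + 41·(13 − 16.4)/20 = 57.9°C.
|ΔTm| = |53.2 − 57.9| = 4.7°C, > 4.5°C.

|ΔTm| = 4.7°C; the pair is not acceptable.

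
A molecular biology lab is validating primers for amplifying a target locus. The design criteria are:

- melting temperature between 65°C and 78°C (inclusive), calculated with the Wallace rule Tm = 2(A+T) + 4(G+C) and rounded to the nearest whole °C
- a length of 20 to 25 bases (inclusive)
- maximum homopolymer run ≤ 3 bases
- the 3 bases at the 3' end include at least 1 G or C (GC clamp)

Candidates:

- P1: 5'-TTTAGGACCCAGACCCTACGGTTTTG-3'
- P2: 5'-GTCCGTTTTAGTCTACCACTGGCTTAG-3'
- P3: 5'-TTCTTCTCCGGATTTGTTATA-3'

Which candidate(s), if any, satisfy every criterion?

None of the candidates satisfy all criteria.

P1 (26 nt, A=5 T=8 G=6 C=7): Tm = 2·13 + 4·13 = 78°C ✓; length 26, outside 20–25 ✗; longest run = 4, exceeds 3 ✗; 3' end TTG has 1 G/C ✓ — fails.
P2 (27 nt, A=4 T=10 G=6 C=7): Tm = 2·14 + 4·13 = 80°C, outside 65–78°C ✗; length 27, outside 20–25 ✗; longest run = 4, exceeds 3 ✗; 3' end TAG has 1 G/C ✓ — fails.
P3 (21 nt, A=3 T=11 G=3 C=4): Tm = 2·14 + 4·7 = 56°C, outside 65–78°C ✗; length 21 ✓; longest run = 3 ✓; 3' end ATA has 0 G/C, need ≥1 ✗ — fails.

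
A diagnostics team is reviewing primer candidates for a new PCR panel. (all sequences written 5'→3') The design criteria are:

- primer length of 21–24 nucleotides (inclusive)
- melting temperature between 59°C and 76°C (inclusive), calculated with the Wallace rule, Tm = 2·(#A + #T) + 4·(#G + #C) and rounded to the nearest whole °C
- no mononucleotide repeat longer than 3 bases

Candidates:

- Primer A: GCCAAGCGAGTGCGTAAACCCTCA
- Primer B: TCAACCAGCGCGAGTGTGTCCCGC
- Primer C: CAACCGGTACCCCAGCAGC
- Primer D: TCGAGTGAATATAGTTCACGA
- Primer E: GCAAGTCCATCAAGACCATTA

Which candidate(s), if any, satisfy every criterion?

Primer A and Primer E.

Primer A (24 nt, A=7 T=3 G=6 C=8): length 24 ✓; Tm = 2·10 + 4·14 = 76°C ✓; longest run = 3 ✓ — passes.
Primer B (24 nt, A=4 T=4 G=7 C=9): length 24 ✓; Tm = 2·8 + 4·16 = 80°C, outside 59–76°C ✗; longest run = 3 ✓ — fails.
Primer C (19 nt, A=5 T=1 G=4 C=9): length 19, outside 21–24 ✗; Tm = 2·6 + 4·13 = 64°C ✓; longest run = 4, exceeds 3 ✗ — fails.
Primer D (21 nt, A=7 T=6 G=5 C=3): length 21 ✓; Tm = 2·13 + 4·8 = 58°C, outside 59–76°C ✗; longest run = 2 ✓ — fails.
Primer E (21 nt, A=8 T=4 G=3 C=6): length 21 ✓; Tm = 2·12 + 4·9 = 60°C ✓; longest run = 2 ✓ — passes.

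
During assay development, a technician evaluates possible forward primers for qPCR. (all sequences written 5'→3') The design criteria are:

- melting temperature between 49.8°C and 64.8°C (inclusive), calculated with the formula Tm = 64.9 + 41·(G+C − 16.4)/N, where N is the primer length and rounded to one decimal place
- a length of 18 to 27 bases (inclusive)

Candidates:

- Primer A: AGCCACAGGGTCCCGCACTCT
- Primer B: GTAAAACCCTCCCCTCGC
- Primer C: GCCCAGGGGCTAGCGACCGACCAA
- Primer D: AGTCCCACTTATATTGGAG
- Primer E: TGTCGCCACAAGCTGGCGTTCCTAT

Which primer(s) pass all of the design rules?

Primer A (21 nt, A=4 T=3 G=5 C=9): Tm = 64.9 + 41·(14 − 16.4)/21 = 60.2°C ✓; length 21 ✓ — passes.
Primer B (18 nt, A=4 T=3 G=2 C=9): Tm = 64.9 + 41·(11 − 16.4)/18 = 52.6°C ✓; length 18 ✓ — passes.
Primer C (24 nt, A=6 T=1 G=8 C=9): Tm = 64.9 + 41·(17 − 16.4)/24 = 65.9°C, outside 49.8–64.8°C ✗; length 24 ✓ — fails.
Primer D (19 nt, A=5 T=6 G=4 C=4): Tm = 64.9 + 41·(8 − 16.4)/19 = 46.8°C, outside 49.8–64.8°C ✗; length 19 ✓ — fails.
Primer E (25 nt, A=4 T=7 G=6 C=8): Tm = 64.9 + 41·(14 − 16.4)/25 = 61.0°C ✓; length 25 ✓ — passes.

Primer A, Primer B and Primer E.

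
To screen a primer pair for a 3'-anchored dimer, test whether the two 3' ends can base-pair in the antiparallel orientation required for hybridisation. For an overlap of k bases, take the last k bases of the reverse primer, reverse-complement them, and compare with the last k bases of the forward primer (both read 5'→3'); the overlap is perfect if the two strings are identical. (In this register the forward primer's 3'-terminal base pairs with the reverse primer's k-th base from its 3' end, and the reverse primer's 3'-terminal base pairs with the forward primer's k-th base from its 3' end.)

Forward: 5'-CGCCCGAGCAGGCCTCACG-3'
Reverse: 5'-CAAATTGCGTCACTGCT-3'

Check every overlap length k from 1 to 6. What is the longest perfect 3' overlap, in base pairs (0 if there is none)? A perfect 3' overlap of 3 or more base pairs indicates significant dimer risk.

Longest perfect overlap: 0 complementary base pairs; below the dimer-risk threshold (threshold 3).

Last 6 bases (5'→3') — forward …CTCACG, reverse …ACTGCT.
Reverse complement of the reverse primer's last 6 bases: AGCAGT; its first k bases are the reverse complement of the reverse primer's last k bases, so a perfect k-base overlap needs the forward primer's last k bases to equal them.
Comparing (forward last k vs required): k=1: G vs A ✗; k=2: CG vs AG ✗; k=3: ACG vs AGC ✗; k=4: CACG vs AGCA ✗; k=5: TCACG vs AGCAG ✗; k=6: CTCACG vs AGCAGT ✗.
No overlap length from 1 to 6 is perfect, so the longest perfect 3' overlap is 0.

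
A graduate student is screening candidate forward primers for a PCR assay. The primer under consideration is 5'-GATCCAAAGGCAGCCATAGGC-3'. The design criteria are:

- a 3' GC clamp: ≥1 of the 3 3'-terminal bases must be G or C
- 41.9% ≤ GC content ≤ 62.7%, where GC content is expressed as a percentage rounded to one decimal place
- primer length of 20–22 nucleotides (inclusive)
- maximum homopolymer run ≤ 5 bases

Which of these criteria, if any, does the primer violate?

Base counts: A=7, T=2, G=6, C=6 (length 21).
GC clamp: 3' end GGC has 3 G/C ✓
GC content: GC 12/21 = 57.1% ✓
length: length 21 ✓
homopolymer run: longest run = 3 ✓

Meets all criteria.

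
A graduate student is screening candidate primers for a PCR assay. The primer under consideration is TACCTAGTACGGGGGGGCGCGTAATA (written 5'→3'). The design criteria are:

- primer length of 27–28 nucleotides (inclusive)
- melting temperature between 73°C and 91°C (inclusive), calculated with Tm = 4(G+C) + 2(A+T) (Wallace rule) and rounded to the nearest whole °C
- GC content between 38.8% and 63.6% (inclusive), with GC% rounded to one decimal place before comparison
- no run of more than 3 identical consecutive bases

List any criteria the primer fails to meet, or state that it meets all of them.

Base counts: A=6, T=5, G=10, C=5 (length 26).
length: length 26, outside 27–28 ✗
Tm: Tm = 2·11 + 4·15 = 82°C ✓
GC content: GC 15/26 = 57.7% ✓
homopolymer run: longest run = 7, exceeds 3 ✗

Fails: length, homopolymer run.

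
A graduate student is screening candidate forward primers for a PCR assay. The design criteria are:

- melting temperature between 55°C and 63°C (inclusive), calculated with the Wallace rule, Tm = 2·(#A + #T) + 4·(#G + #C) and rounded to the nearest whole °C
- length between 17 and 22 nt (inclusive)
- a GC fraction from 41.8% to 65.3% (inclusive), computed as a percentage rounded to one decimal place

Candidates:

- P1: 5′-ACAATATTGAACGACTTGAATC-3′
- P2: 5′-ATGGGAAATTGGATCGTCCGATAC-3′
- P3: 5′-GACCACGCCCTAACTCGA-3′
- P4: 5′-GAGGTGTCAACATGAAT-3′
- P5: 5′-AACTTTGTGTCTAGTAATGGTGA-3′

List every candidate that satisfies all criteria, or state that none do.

P3 only.

P1 (22 nt, A=9 T=6 G=3 C=4): Tm = 2·15 + 4·7 = 58°C ✓; length 22 ✓; GC 7/22 = 31.8%, outside 41.8–65.3% ✗ — fails.
P2 (24 nt, A=7 T=6 G=7 C=4): Tm = 2·13 + 4·11 = 70°C, outside 55–63°C ✗; length 24, outside 17–22 ✗; GC 11/24 = 45.8% ✓ — fails.
P3 (18 nt, A=5 T=2 G=3 C=8): Tm = 2·7 + 4·11 = 58°C ✓; length 18 ✓; GC 11/18 = 61.1% ✓ — passes.
P4 (17 nt, A=6 T=4 G=5 C=2): Tm = 2·10 + 4·7 = 48°C, outside 55–63°C ✗; length 17 ✓; GC 7/17 = 41.2%, outside 41.8–65.3% ✗ — fails.
P5 (23 nt, A=6 T=9 G=6 C=2): Tm = 2·15 + 4·8 = 62°C ✓; length 23, outside 17–22 ✗; GC 8/23 = 34.8%, outside 41.8–65.3% ✗ — fails.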